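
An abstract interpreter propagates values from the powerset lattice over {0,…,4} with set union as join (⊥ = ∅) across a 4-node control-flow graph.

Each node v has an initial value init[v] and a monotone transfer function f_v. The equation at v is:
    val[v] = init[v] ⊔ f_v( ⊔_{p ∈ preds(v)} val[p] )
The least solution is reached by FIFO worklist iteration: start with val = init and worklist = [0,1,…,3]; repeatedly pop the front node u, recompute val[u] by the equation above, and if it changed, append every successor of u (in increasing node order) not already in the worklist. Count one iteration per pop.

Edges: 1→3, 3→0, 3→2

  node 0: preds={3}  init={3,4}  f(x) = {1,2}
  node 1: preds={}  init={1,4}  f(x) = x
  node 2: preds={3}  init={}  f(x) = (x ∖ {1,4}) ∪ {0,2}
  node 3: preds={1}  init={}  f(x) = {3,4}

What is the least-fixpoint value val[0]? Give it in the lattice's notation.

Iteration log — 6 steps:
  step 1. node 0  ⊔preds={}  new={1,2,3,4}  old={3,4}  +wl: 
  step 2. node 1  ⊔preds={}  new={1,4}  stable
  step 3. node 2  ⊔preds={}  new={0,2}  old={}  +wl: 
  step 4. node 3  ⊔preds={1,4}  new={3,4}  old={}  +wl: 0,2
  step 5. node 0  ⊔preds={3,4}  new={1,2,3,4}  stable
  step 6. node 2  ⊔preds={3,4}  new={0,2,3}  old={0,2}  +wl: 

Least fixpoint reached:
  node 0: {1,2,3,4}
  node 1: {1,4}
  node 2: {0,2,3}
  node 3: {3,4}

{1,2,3,4}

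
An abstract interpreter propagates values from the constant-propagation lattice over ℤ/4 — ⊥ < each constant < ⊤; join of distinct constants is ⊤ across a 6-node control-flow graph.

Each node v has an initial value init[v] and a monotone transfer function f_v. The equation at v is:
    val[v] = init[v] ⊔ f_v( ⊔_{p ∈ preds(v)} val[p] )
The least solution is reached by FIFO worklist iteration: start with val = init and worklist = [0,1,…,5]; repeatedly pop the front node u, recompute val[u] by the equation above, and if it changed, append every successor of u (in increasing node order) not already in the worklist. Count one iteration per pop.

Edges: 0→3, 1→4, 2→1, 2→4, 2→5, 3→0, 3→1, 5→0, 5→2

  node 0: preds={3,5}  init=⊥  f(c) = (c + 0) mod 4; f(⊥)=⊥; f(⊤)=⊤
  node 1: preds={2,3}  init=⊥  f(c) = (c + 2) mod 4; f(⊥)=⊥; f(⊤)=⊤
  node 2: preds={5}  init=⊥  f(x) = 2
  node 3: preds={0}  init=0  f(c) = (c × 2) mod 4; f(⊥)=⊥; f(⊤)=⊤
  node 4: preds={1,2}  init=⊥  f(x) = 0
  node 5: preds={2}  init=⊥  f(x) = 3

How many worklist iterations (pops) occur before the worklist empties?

Worklist (13 pops):
  #1 pop 0: in=0 → 0 (was ⊥); enqueue []
  #2 pop 1: in=0 → 2 (was ⊥); enqueue []
  #3 pop 2: in=⊥ → 2 (was ⊥); enqueue [1]
  #4 pop 3: in=0 → 0 (no change)
  #5 pop 4: in=2 → 0 (was ⊥); enqueue []
  #6 pop 5: in=2 → 3 (was ⊥); enqueue [0,2]
  #7 pop 1: in=⊤ → ⊤ (was 2); enqueue [4]
  #8 pop 0: in=⊤ → ⊤ (was 0); enqueue [3]
  #9 pop 2: in=3 → 2 (no change)
  #10 pop 4: in=⊤ → 0 (no change)
  #11 pop 3: in=⊤ → ⊤ (was 0); enqueue [0,1]
  #12 pop 0: in=⊤ → ⊤ (no change)
  #13 pop 1: in=⊤ → ⊤ (no change)

Fixpoint:
  val[0] = ⊤
  val[1] = ⊤
  val[2] = 2
  val[3] = ⊤
  val[4] = 0
  val[5] = 3

13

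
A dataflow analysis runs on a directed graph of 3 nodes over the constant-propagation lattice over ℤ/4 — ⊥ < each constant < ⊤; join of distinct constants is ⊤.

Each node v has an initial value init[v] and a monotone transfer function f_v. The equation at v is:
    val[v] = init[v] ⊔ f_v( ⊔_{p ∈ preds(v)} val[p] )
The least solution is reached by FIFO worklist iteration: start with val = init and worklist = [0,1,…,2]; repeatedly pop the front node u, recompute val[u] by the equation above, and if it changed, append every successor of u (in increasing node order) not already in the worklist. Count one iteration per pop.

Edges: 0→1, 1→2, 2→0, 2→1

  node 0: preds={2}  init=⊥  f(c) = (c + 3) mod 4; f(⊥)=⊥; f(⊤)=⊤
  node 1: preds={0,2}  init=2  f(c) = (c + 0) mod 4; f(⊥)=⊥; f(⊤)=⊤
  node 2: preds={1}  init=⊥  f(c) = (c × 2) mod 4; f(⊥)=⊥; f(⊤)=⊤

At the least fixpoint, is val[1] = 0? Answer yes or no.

no

Worklist (8 pops):
  #1 pop 0: in=⊥ → ⊥ (no change)
  #2 pop 1: in=⊥ → 2 (no change)
  #3 pop 2: in=2 → 0 (was ⊥); enqueue [0,1]
  #4 pop 0: in=0 → 3 (was ⊥); enqueue []
  #5 pop 1: in=⊤ → ⊤ (was 2); enqueue [2]
  #6 pop 2: in=⊤ → ⊤ (was 0); enqueue [0,1]
  #7 pop 0: in=⊤ → ⊤ (was 3); enqueue []
  #8 pop 1: in=⊤ → ⊤ (no change)

Fixpoint:
  val[0] = ⊤
  val[1] = ⊤
  val[2] = ⊤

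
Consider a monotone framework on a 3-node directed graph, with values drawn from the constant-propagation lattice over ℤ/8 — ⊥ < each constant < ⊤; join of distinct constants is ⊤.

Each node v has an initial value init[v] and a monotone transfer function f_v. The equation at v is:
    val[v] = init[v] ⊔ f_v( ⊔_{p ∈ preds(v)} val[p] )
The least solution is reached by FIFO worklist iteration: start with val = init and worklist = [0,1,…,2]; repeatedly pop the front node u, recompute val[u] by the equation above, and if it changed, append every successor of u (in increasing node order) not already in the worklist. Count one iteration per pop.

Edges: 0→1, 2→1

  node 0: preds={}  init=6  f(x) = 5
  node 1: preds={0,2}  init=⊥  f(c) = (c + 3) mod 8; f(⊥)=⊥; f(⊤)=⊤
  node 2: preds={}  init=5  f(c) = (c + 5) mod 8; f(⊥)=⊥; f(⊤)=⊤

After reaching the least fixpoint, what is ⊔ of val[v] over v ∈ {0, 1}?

⊤

Iteration log — 3 steps:
  step 1. node 0  ⊔preds=⊥  new=⊤  old=6  +wl: 
  step 2. node 1  ⊔preds=⊤  new=⊤  old=⊥  +wl: 
  step 3. node 2  ⊔preds=⊥  new=5  stable

Least fixpoint reached:
  node 0: ⊤
  node 1: ⊤
  node 2: 5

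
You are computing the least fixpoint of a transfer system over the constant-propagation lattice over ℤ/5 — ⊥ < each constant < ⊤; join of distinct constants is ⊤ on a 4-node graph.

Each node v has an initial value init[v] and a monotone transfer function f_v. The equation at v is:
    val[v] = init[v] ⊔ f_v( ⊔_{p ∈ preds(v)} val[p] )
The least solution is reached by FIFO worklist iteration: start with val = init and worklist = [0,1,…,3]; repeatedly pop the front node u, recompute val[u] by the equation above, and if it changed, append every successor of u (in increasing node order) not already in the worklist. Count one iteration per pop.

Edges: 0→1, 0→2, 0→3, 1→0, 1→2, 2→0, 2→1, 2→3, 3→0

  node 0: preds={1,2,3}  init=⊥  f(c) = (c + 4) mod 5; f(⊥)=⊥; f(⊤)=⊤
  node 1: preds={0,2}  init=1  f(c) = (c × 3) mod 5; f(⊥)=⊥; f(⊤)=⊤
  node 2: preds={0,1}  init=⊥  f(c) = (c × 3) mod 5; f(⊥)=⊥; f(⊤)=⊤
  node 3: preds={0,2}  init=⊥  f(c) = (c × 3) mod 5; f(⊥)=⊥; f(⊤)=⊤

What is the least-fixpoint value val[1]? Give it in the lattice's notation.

⊤

Worklist (8 pops):
  #1 pop 0: in=1 → 0 (was ⊥); enqueue []
  #2 pop 1: in=0 → ⊤ (was 1); enqueue [0]
  #3 pop 2: in=⊤ → ⊤ (was ⊥); enqueue [1]
  #4 pop 3: in=⊤ → ⊤ (was ⊥); enqueue []
  #5 pop 0: in=⊤ → ⊤ (was 0); enqueue [2,3]
  #6 pop 1: in=⊤ → ⊤ (no change)
  #7 pop 2: in=⊤ → ⊤ (no change)
  #8 pop 3: in=⊤ → ⊤ (no change)

Fixpoint:
  val[0] = ⊤
  val[1] = ⊤
  val[2] = ⊤
  val[3] = ⊤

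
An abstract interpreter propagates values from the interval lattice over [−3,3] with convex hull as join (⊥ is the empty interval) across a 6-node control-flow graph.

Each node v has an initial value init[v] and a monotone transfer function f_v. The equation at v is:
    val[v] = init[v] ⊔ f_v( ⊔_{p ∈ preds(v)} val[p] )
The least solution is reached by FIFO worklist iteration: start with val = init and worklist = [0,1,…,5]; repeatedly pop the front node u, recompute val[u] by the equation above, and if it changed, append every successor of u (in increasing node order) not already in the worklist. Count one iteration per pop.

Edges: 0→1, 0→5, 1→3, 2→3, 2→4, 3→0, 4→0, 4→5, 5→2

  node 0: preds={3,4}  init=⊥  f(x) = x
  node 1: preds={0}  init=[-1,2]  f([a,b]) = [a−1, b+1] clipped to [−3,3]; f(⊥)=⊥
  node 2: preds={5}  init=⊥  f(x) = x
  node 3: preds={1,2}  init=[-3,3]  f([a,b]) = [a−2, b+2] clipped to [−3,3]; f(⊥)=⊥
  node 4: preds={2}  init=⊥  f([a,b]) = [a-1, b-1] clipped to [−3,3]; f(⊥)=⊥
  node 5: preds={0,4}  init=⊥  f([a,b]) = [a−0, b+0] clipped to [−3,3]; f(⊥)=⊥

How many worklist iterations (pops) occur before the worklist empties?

11

Worklist (11 pops):
  #1 pop 0: in=[-3,3] → [-3,3] (was ⊥); enqueue []
  #2 pop 1: in=[-3,3] → [-3,3] (was [-1,2]); enqueue []
  #3 pop 2: in=⊥ → ⊥ (no change)
  #4 pop 3: in=[-3,3] → [-3,3] (no change)
  #5 pop 4: in=⊥ → ⊥ (no change)
  #6 pop 5: in=[-3,3] → [-3,3] (was ⊥); enqueue [2]
  #7 pop 2: in=[-3,3] → [-3,3] (was ⊥); enqueue [3,4]
  #8 pop 3: in=[-3,3] → [-3,3] (no change)
  #9 pop 4: in=[-3,3] → [-3,2] (was ⊥); enqueue [0,5]
  #10 pop 0: in=[-3,3] → [-3,3] (no change)
  #11 pop 5: in=[-3,3] → [-3,3] (no change)

Fixpoint:
  val[0] = [-3,3]
  val[1] = [-3,3]
  val[2] = [-3,3]
  val[3] = [-3,3]
  val[4] = [-3,2]
  val[5] = [-3,3]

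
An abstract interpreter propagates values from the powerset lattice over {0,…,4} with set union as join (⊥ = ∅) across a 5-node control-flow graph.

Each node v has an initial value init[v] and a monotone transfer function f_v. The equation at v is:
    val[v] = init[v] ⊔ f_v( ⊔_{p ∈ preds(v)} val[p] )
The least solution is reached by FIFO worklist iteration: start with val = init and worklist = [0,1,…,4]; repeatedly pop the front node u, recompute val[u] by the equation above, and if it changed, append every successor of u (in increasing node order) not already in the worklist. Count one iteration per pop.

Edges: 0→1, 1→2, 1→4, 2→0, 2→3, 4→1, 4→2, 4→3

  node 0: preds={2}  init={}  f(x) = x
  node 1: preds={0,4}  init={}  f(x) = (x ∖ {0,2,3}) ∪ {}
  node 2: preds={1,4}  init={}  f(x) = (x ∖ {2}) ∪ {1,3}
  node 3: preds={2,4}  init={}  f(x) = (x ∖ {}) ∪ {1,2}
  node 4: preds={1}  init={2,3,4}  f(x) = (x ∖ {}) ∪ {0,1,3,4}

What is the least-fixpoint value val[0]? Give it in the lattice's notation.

{0,1,3,4}

Worklist (12 pops):
  #1 pop 0: in={} → {} (no change)
  #2 pop 1: in={2,3,4} → {4} (was {}); enqueue []
  #3 pop 2: in={2,3,4} → {1,3,4} (was {}); enqueue [0]
  #4 pop 3: in={1,2,3,4} → {1,2,3,4} (was {}); enqueue []
  #5 pop 4: in={4} → {0,1,2,3,4} (was {2,3,4}); enqueue [1,2,3]
  #6 pop 0: in={1,3,4} → {1,3,4} (was {}); enqueue []
  #7 pop 1: in={0,1,2,3,4} → {1,4} (was {4}); enqueue [4]
  #8 pop 2: in={0,1,2,3,4} → {0,1,3,4} (was {1,3,4}); enqueue [0]
  #9 pop 3: in={0,1,2,3,4} → {0,1,2,3,4} (was {1,2,3,4}); enqueue []
  #10 pop 4: in={1,4} → {0,1,2,3,4} (no change)
  #11 pop 0: in={0,1,3,4} → {0,1,3,4} (was {1,3,4}); enqueue [1]
  #12 pop 1: in={0,1,2,3,4} → {1,4} (no change)

Fixpoint:
  val[0] = {0,1,3,4}
  val[1] = {1,4}
  val[2] = {0,1,3,4}
  val[3] = {0,1,2,3,4}
  val[4] = {0,1,2,3,4}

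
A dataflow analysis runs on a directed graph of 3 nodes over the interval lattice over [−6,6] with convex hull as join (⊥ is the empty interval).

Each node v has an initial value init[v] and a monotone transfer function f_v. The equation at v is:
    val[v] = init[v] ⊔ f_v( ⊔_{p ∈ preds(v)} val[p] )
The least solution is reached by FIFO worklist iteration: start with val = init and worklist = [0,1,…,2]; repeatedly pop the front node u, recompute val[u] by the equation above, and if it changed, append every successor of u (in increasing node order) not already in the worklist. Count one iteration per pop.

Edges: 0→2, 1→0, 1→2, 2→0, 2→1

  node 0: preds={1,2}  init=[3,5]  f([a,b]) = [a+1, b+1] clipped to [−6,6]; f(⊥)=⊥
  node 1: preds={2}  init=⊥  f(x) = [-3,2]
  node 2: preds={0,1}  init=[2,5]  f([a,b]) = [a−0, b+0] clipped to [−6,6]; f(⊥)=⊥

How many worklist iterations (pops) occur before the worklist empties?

6

Iteration log — 6 steps:
  step 1. node 0  ⊔preds=[2,5]  new=[3,6]  old=[3,5]  +wl: 
  step 2. node 1  ⊔preds=[2,5]  new=[-3,2]  old=⊥  +wl: 0
  step 3. node 2  ⊔preds=[-3,6]  new=[-3,6]  old=[2,5]  +wl: 1
  step 4. node 0  ⊔preds=[-3,6]  new=[-2,6]  old=[3,6]  +wl: 2
  step 5. node 1  ⊔preds=[-3,6]  new=[-3,2]  stable
  step 6. node 2  ⊔preds=[-3,6]  new=[-3,6]  stable

Least fixpoint reached:
  node 0: [-2,6]
  node 1: [-3,2]
  node 2: [-3,6]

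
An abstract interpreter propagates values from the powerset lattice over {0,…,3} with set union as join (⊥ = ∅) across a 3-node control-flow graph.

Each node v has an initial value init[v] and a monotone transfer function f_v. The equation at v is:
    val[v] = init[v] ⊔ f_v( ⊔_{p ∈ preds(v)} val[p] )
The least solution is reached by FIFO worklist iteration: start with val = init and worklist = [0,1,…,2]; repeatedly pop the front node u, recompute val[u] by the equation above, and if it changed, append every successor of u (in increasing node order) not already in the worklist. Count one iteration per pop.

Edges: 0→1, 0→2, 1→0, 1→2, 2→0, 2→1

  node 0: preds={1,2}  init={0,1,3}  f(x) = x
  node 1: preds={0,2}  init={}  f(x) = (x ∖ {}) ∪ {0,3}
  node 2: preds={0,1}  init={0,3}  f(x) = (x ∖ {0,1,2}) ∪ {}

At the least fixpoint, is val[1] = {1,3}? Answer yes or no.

Worklist (4 pops):
  #1 pop 0: in={0,3} → {0,1,3} (no change)
  #2 pop 1: in={0,1,3} → {0,1,3} (was {}); enqueue [0]
  #3 pop 2: in={0,1,3} → {0,3} (no change)
  #4 pop 0: in={0,1,3} → {0,1,3} (no change)

Fixpoint:
  val[0] = {0,1,3}
  val[1] = {0,1,3}
  val[2] = {0,3}

no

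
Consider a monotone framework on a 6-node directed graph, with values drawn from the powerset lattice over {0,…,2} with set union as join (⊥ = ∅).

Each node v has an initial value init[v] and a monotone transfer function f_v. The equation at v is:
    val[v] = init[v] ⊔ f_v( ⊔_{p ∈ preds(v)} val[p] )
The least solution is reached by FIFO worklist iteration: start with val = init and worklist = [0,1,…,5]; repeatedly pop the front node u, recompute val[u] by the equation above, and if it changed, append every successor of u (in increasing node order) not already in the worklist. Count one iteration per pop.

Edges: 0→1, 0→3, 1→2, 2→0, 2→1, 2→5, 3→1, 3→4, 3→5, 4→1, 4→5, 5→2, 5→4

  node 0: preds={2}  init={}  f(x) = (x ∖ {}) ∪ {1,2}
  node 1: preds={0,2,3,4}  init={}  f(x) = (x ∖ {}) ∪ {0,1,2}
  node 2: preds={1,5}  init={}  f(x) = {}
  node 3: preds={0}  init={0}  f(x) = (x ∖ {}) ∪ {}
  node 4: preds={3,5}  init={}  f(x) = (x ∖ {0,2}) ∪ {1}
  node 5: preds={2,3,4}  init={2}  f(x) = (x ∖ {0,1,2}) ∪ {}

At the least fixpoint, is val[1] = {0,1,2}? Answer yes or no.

yes

Trace (7 dequeues):
  [1] u=0 | in {} | out {1,2} | prev {} | push {}
  [2] u=1 | in {0,1,2} | out {0,1,2} | prev {} | push {}
  [3] u=2 | in {0,1,2} | out {} | ==
  [4] u=3 | in {1,2} | out {0,1,2} | prev {0} | push {1}
  [5] u=4 | in {0,1,2} | out {1} | prev {} | push {}
  [6] u=5 | in {0,1,2} | out {2} | ==
  [7] u=1 | in {0,1,2} | out {0,1,2} | ==

Converged values:
  [0] {1,2}
  [1] {0,1,2}
  [2] {}
  [3] {0,1,2}
  [4] {1}
  [5] {2}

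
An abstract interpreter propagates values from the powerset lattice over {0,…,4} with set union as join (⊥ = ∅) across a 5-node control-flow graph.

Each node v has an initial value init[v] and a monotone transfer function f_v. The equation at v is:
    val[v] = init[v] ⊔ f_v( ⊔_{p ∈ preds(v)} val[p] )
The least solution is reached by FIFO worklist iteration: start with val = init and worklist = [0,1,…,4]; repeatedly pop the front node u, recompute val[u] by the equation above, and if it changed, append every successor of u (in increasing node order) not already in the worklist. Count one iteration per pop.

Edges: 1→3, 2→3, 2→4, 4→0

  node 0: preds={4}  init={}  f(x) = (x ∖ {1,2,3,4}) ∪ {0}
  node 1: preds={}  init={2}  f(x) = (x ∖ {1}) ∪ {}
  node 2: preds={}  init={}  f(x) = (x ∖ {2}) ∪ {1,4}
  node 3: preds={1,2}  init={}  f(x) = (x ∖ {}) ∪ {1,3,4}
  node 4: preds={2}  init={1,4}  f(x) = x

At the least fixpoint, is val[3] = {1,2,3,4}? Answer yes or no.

yes

Trace (5 dequeues):
  [1] u=0 | in {1,4} | out {0} | prev {} | push {}
  [2] u=1 | in {} | out {2} | ==
  [3] u=2 | in {} | out {1,4} | prev {} | push {}
  [4] u=3 | in {1,2,4} | out {1,2,3,4} | prev {} | push {}
  [5] u=4 | in {1,4} | out {1,4} | ==

Converged values:
  [0] {0}
  [1] {2}
  [2] {1,4}
  [3] {1,2,3,4}
  [4] {1,4}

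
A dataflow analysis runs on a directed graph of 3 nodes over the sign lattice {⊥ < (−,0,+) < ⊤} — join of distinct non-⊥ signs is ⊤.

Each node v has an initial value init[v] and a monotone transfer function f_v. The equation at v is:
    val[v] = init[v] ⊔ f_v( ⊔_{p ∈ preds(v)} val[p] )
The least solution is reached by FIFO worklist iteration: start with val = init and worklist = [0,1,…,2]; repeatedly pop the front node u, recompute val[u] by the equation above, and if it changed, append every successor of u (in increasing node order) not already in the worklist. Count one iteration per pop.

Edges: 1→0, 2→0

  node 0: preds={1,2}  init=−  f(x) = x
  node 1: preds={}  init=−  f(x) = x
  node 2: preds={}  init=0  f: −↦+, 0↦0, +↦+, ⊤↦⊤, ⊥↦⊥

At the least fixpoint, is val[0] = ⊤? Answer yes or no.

yes

Trace (3 dequeues):
  [1] u=0 | in ⊤ | out ⊤ | prev − | push {}
  [2] u=1 | in ⊥ | out − | ==
  [3] u=2 | in ⊥ | out 0 | ==

Converged values:
  [0] ⊤
  [1] −
  [2] 0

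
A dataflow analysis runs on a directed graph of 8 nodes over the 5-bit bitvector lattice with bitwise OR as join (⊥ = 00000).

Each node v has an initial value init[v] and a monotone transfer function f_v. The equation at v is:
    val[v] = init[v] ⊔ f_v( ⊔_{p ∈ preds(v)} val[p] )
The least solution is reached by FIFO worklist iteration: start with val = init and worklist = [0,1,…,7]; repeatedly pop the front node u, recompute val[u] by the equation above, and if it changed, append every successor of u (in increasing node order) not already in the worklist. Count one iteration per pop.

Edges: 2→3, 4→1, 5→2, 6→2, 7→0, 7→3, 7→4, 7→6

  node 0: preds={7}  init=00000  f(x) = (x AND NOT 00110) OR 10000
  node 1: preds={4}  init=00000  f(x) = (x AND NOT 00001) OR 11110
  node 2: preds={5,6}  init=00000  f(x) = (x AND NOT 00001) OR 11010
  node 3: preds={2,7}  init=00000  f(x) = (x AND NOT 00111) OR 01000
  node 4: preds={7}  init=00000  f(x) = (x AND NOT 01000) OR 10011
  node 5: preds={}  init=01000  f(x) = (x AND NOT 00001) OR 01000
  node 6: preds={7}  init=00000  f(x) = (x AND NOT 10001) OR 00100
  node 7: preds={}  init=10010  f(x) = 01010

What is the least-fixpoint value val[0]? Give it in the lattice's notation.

11000

Worklist (15 pops):
  #1 pop 0: in=10010 → 10000 (was 00000); enqueue []
  #2 pop 1: in=00000 → 11110 (was 00000); enqueue []
  #3 pop 2: in=01000 → 11010 (was 00000); enqueue []
  #4 pop 3: in=11010 → 11000 (was 00000); enqueue []
  #5 pop 4: in=10010 → 10011 (was 00000); enqueue [1]
  #6 pop 5: in=00000 → 01000 (no change)
  #7 pop 6: in=10010 → 00110 (was 00000); enqueue [2]
  #8 pop 7: in=00000 → 11010 (was 10010); enqueue [0,3,4,6]
  #9 pop 1: in=10011 → 11110 (no change)
  #10 pop 2: in=01110 → 11110 (was 11010); enqueue []
  #11 pop 0: in=11010 → 11000 (was 10000); enqueue []
  #12 pop 3: in=11110 → 11000 (no change)
  #13 pop 4: in=11010 → 10011 (no change)
  #14 pop 6: in=11010 → 01110 (was 00110); enqueue [2]
  #15 pop 2: in=01110 → 11110 (no change)

Fixpoint:
  val[0] = 11000
  val[1] = 11110
  val[2] = 11110
  val[3] = 11000
  val[4] = 10011
  val[5] = 01000
  val[6] = 01110
  val[7] = 11010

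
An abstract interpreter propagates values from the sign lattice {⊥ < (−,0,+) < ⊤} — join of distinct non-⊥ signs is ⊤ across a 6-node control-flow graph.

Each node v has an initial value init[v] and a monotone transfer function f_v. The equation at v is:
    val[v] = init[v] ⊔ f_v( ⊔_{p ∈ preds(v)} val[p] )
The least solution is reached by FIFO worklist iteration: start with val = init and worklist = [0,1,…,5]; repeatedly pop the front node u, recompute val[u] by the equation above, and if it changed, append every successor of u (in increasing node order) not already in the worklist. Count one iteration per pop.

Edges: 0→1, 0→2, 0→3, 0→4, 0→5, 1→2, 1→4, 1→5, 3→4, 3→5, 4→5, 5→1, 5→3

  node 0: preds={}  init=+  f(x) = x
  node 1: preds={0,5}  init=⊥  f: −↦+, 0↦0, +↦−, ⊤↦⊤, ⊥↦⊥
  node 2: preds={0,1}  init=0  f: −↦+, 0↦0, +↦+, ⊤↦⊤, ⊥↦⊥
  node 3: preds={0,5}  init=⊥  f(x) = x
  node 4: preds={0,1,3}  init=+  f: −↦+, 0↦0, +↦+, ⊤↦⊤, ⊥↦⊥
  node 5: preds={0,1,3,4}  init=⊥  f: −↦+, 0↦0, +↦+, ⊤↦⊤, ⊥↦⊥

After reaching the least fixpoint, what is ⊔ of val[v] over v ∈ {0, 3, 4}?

⊤

Iteration log — 11 steps:
  step 1. node 0  ⊔preds=⊥  new=+  stable
  step 2. node 1  ⊔preds=+  new=−  old=⊥  +wl: 
  step 3. node 2  ⊔preds=⊤  new=⊤  old=0  +wl: 
  step 4. node 3  ⊔preds=+  new=+  old=⊥  +wl: 
  step 5. node 4  ⊔preds=⊤  new=⊤  old=+  +wl: 
  step 6. node 5  ⊔preds=⊤  new=⊤  old=⊥  +wl: 1,3
  step 7. node 1  ⊔preds=⊤  new=⊤  old=−  +wl: 2,4,5
  step 8. node 3  ⊔preds=⊤  new=⊤  old=+  +wl: 
  step 9. node 2  ⊔preds=⊤  new=⊤  stable
  step 10. node 4  ⊔preds=⊤  new=⊤  stable
  step 11. node 5  ⊔preds=⊤  new=⊤  stable

Least fixpoint reached:
  node 0: +
  node 1: ⊤
  node 2: ⊤
  node 3: ⊤
  node 4: ⊤
  node 5: ⊤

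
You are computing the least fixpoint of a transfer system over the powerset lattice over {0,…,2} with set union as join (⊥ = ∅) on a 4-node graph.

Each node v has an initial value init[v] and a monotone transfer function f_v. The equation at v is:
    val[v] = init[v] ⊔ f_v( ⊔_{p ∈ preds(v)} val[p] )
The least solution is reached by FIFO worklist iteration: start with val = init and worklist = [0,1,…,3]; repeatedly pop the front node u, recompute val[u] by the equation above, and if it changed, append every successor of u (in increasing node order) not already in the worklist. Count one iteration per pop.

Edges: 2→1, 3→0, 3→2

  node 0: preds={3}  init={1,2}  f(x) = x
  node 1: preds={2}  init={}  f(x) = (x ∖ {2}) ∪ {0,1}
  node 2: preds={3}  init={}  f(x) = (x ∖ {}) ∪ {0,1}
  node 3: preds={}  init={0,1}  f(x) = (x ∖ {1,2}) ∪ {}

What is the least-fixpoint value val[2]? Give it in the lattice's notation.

Trace (5 dequeues):
  [1] u=0 | in {0,1} | out {0,1,2} | prev {1,2} | push {}
  [2] u=1 | in {} | out {0,1} | prev {} | push {}
  [3] u=2 | in {0,1} | out {0,1} | prev {} | push {1}
  [4] u=3 | in {} | out {0,1} | ==
  [5] u=1 | in {0,1} | out {0,1} | ==

Converged values:
  [0] {0,1,2}
  [1] {0,1}
  [2] {0,1}
  [3] {0,1}

{0,1}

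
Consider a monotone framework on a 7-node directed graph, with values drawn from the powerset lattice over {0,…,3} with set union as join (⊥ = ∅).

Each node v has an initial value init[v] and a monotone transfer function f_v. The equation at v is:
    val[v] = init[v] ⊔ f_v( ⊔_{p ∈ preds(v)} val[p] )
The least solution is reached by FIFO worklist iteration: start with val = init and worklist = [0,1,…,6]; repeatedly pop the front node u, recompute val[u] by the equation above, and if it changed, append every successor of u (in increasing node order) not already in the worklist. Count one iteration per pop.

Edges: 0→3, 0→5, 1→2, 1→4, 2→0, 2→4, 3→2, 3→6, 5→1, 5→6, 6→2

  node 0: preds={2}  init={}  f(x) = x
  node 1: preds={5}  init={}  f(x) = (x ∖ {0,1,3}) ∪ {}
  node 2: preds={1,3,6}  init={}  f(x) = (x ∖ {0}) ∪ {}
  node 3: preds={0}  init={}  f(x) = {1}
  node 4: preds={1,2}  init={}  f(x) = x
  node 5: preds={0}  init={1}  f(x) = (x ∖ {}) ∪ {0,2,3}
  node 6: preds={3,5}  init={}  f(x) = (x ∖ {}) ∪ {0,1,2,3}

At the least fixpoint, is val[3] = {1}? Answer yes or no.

yes

Iteration log — 14 steps:
  step 1. node 0  ⊔preds={}  new={}  stable
  step 2. node 1  ⊔preds={1}  new={}  stable
  step 3. node 2  ⊔preds={}  new={}  stable
  step 4. node 3  ⊔preds={}  new={1}  old={}  +wl: 2
  step 5. node 4  ⊔preds={}  new={}  stable
  step 6. node 5  ⊔preds={}  new={0,1,2,3}  old={1}  +wl: 1
  step 7. node 6  ⊔preds={0,1,2,3}  new={0,1,2,3}  old={}  +wl: 
  step 8. node 2  ⊔preds={0,1,2,3}  new={1,2,3}  old={}  +wl: 0,4
  step 9. node 1  ⊔preds={0,1,2,3}  new={2}  old={}  +wl: 2
  step 10. node 0  ⊔preds={1,2,3}  new={1,2,3}  old={}  +wl: 3,5
  step 11. node 4  ⊔preds={1,2,3}  new={1,2,3}  old={}  +wl: 
  step 12. node 2  ⊔preds={0,1,2,3}  new={1,2,3}  stable
  step 13. node 3  ⊔preds={1,2,3}  new={1}  stable
  step 14. node 5  ⊔preds={1,2,3}  new={0,1,2,3}  stable

Least fixpoint reached:
  node 0: {1,2,3}
  node 1: {2}
  node 2: {1,2,3}
  node 3: {1}
  node 4: {1,2,3}
  node 5: {0,1,2,3}
  node 6: {0,1,2,3}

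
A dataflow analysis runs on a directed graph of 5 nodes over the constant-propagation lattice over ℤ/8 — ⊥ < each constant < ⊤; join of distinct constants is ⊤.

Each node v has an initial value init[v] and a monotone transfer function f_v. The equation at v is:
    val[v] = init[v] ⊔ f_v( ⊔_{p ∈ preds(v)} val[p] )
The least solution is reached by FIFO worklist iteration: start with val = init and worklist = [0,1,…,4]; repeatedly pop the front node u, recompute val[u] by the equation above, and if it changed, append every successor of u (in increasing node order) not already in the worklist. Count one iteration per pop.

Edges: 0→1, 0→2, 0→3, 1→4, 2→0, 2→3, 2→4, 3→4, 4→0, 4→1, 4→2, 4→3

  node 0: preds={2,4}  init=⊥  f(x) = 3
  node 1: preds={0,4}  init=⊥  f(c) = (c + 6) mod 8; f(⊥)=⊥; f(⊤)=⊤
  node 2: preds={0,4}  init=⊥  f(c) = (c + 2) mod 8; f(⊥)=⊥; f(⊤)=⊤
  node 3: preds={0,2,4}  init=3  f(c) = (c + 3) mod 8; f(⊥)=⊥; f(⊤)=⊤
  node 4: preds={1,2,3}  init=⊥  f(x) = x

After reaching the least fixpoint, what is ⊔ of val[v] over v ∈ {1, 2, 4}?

⊤

Worklist (11 pops):
  #1 pop 0: in=⊥ → 3 (was ⊥); enqueue []
  #2 pop 1: in=3 → 1 (was ⊥); enqueue []
  #3 pop 2: in=3 → 5 (was ⊥); enqueue [0]
  #4 pop 3: in=⊤ → ⊤ (was 3); enqueue []
  #5 pop 4: in=⊤ → ⊤ (was ⊥); enqueue [1,2,3]
  #6 pop 0: in=⊤ → 3 (no change)
  #7 pop 1: in=⊤ → ⊤ (was 1); enqueue [4]
  #8 pop 2: in=⊤ → ⊤ (was 5); enqueue [0]
  #9 pop 3: in=⊤ → ⊤ (no change)
  #10 pop 4: in=⊤ → ⊤ (no change)
  #11 pop 0: in=⊤ → 3 (no change)

Fixpoint:
  val[0] = 3
  val[1] = ⊤
  val[2] = ⊤
  val[3] = ⊤
  val[4] = ⊤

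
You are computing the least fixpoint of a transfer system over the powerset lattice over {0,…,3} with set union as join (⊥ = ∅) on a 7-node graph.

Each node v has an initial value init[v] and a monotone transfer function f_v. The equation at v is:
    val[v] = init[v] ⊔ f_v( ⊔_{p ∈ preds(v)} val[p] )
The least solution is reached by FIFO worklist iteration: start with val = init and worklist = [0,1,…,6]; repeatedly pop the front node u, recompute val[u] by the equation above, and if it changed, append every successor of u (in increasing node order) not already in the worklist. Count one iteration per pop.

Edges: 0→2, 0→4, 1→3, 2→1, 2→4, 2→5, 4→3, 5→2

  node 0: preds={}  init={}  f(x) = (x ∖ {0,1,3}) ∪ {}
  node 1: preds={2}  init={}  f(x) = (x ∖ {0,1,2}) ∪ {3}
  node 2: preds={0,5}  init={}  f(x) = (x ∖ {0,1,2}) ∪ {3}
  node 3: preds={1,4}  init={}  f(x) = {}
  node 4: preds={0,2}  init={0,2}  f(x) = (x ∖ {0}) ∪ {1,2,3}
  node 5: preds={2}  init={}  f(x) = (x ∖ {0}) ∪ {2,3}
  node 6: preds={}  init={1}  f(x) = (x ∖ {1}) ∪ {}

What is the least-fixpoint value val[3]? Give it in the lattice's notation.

Iteration log — 10 steps:
  step 1. node 0  ⊔preds={}  new={}  stable
  step 2. node 1  ⊔preds={}  new={3}  old={}  +wl: 
  step 3. node 2  ⊔preds={}  new={3}  old={}  +wl: 1
  step 4. node 3  ⊔preds={0,2,3}  new={}  stable
  step 5. node 4  ⊔preds={3}  new={0,1,2,3}  old={0,2}  +wl: 3
  step 6. node 5  ⊔preds={3}  new={2,3}  old={}  +wl: 2
  step 7. node 6  ⊔preds={}  new={1}  stable
  step 8. node 1  ⊔preds={3}  new={3}  stable
  step 9. node 3  ⊔preds={0,1,2,3}  new={}  stable
  step 10. node 2  ⊔preds={2,3}  new={3}  stable

Least fixpoint reached:
  node 0: {}
  node 1: {3}
  node 2: {3}
  node 3: {}
  node 4: {0,1,2,3}
  node 5: {2,3}
  node 6: {1}

{}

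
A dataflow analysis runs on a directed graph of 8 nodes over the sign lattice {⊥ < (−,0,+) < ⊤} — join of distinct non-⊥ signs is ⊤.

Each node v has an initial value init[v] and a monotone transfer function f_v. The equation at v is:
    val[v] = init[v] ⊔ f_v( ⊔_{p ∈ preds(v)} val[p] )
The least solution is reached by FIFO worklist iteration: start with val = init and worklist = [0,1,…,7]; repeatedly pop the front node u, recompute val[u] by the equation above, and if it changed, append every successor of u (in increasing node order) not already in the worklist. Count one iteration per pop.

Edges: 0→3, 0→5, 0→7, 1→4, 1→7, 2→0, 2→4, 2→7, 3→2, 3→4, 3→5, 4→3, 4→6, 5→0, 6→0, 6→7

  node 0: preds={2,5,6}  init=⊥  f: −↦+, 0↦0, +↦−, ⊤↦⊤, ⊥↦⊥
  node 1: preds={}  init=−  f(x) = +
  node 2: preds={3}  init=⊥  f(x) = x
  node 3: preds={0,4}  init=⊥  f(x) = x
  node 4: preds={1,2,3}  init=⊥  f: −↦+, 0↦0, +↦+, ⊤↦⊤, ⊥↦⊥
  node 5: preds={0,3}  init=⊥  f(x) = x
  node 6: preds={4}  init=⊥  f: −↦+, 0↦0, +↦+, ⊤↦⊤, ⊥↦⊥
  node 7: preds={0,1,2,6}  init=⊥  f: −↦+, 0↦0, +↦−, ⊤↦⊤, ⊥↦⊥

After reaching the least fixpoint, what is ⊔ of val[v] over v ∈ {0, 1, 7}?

⊤

Worklist (16 pops):
  #1 pop 0: in=⊥ → ⊥ (no change)
  #2 pop 1: in=⊥ → ⊤ (was −); enqueue []
  #3 pop 2: in=⊥ → ⊥ (no change)
  #4 pop 3: in=⊥ → ⊥ (no change)
  #5 pop 4: in=⊤ → ⊤ (was ⊥); enqueue [3]
  #6 pop 5: in=⊥ → ⊥ (no change)
  #7 pop 6: in=⊤ → ⊤ (was ⊥); enqueue [0]
  #8 pop 7: in=⊤ → ⊤ (was ⊥); enqueue []
  #9 pop 3: in=⊤ → ⊤ (was ⊥); enqueue [2,4,5]
  #10 pop 0: in=⊤ → ⊤ (was ⊥); enqueue [3,7]
  #11 pop 2: in=⊤ → ⊤ (was ⊥); enqueue [0]
  #12 pop 4: in=⊤ → ⊤ (no change)
  #13 pop 5: in=⊤ → ⊤ (was ⊥); enqueue []
  #14 pop 3: in=⊤ → ⊤ (no change)
  #15 pop 7: in=⊤ → ⊤ (no change)
  #16 pop 0: in=⊤ → ⊤ (no change)

Fixpoint:
  val[0] = ⊤
  val[1] = ⊤
  val[2] = ⊤
  val[3] = ⊤
  val[4] = ⊤
  val[5] = ⊤
  val[6] = ⊤
  val[7] = ⊤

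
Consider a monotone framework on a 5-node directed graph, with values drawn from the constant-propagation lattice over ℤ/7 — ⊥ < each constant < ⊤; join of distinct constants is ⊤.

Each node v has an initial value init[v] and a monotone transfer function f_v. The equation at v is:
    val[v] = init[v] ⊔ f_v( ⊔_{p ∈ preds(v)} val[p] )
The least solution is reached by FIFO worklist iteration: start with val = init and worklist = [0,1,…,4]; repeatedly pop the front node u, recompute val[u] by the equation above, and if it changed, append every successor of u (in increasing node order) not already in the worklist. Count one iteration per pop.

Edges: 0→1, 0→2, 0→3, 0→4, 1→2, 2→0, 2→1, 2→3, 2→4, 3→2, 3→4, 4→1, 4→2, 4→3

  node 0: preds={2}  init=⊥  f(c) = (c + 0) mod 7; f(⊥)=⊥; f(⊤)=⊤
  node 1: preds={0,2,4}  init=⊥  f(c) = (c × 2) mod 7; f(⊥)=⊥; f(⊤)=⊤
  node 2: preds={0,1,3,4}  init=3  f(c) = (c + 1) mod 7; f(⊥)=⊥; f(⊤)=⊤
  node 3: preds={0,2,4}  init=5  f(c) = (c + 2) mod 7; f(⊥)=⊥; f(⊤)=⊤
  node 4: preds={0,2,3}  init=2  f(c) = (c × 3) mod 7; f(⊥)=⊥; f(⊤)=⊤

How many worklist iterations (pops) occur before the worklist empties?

Iteration log — 10 steps:
  step 1. node 0  ⊔preds=3  new=3  old=⊥  +wl: 
  step 2. node 1  ⊔preds=⊤  new=⊤  old=⊥  +wl: 
  step 3. node 2  ⊔preds=⊤  new=⊤  old=3  +wl: 0,1
  step 4. node 3  ⊔preds=⊤  new=⊤  old=5  +wl: 2
  step 5. node 4  ⊔preds=⊤  new=⊤  old=2  +wl: 3
  step 6. node 0  ⊔preds=⊤  new=⊤  old=3  +wl: 4
  step 7. node 1  ⊔preds=⊤  new=⊤  stable
  step 8. node 2  ⊔preds=⊤  new=⊤  stable
  step 9. node 3  ⊔preds=⊤  new=⊤  stable
  step 10. node 4  ⊔preds=⊤  new=⊤  stable

Least fixpoint reached:
  node 0: ⊤
  node 1: ⊤
  node 2: ⊤
  node 3: ⊤
  node 4: ⊤

10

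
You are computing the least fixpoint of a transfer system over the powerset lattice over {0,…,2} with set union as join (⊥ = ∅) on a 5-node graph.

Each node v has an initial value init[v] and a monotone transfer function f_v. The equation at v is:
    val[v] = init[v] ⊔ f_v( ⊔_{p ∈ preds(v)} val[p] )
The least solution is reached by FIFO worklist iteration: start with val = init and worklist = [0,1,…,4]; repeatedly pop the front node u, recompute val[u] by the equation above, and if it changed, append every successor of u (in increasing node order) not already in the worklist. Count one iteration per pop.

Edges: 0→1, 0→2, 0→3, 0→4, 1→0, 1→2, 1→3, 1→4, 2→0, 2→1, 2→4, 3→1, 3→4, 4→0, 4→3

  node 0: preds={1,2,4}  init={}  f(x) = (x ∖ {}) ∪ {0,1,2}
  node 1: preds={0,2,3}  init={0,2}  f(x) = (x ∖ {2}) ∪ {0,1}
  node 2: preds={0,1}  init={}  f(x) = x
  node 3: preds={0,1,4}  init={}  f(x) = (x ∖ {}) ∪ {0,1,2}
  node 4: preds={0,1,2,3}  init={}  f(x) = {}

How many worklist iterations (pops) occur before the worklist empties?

7

Worklist (7 pops):
  #1 pop 0: in={0,2} → {0,1,2} (was {}); enqueue []
  #2 pop 1: in={0,1,2} → {0,1,2} (was {0,2}); enqueue [0]
  #3 pop 2: in={0,1,2} → {0,1,2} (was {}); enqueue [1]
  #4 pop 3: in={0,1,2} → {0,1,2} (was {}); enqueue []
  #5 pop 4: in={0,1,2} → {} (no change)
  #6 pop 0: in={0,1,2} → {0,1,2} (no change)
  #7 pop 1: in={0,1,2} → {0,1,2} (no change)

Fixpoint:
  val[0] = {0,1,2}
  val[1] = {0,1,2}
  val[2] = {0,1,2}
  val[3] = {0,1,2}
  val[4] = {}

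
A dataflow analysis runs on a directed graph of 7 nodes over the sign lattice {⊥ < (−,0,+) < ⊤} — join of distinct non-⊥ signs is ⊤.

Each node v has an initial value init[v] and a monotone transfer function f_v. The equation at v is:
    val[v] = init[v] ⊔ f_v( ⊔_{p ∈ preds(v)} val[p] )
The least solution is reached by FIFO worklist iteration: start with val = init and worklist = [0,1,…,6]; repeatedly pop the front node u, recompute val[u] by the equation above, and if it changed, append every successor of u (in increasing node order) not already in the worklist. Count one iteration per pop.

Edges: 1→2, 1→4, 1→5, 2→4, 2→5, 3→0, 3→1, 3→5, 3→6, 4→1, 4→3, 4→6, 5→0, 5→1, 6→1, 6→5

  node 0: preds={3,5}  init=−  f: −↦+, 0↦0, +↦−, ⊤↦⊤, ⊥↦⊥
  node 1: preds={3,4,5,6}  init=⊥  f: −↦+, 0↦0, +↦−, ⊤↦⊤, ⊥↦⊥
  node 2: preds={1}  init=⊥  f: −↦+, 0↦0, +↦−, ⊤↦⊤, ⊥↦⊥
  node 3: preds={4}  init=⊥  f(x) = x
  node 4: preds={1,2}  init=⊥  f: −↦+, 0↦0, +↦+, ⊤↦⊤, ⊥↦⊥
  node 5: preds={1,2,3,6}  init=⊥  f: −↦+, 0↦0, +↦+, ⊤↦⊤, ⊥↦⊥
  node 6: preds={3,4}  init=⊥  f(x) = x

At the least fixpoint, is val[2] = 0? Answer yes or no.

Trace (7 dequeues):
  [1] u=0 | in ⊥ | out − | ==
  [2] u=1 | in ⊥ | out ⊥ | ==
  [3] u=2 | in ⊥ | out ⊥ | ==
  [4] u=3 | in ⊥ | out ⊥ | ==
  [5] u=4 | in ⊥ | out ⊥ | ==
  [6] u=5 | in ⊥ | out ⊥ | ==
  [7] u=6 | in ⊥ | out ⊥ | ==

Converged values:
  [0] −
  [1] ⊥
  [2] ⊥
  [3] ⊥
  [4] ⊥
  [5] ⊥
  [6] ⊥

no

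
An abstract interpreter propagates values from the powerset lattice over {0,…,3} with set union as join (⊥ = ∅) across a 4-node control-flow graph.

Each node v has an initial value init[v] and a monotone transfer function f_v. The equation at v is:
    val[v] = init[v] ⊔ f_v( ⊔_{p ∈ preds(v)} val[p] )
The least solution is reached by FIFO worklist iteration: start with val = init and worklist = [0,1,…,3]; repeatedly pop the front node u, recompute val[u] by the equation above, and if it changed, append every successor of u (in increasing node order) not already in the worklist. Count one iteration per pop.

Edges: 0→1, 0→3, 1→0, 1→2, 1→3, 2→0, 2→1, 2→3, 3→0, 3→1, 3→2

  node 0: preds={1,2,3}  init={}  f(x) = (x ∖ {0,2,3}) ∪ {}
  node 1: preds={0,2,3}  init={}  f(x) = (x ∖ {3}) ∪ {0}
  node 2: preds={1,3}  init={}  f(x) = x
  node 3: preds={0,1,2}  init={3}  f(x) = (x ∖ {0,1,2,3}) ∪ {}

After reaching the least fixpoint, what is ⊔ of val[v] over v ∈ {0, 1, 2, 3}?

{0,3}

Trace (6 dequeues):
  [1] u=0 | in {3} | out {} | ==
  [2] u=1 | in {3} | out {0} | prev {} | push {0}
  [3] u=2 | in {0,3} | out {0,3} | prev {} | push {1}
  [4] u=3 | in {0,3} | out {3} | ==
  [5] u=0 | in {0,3} | out {} | ==
  [6] u=1 | in {0,3} | out {0} | ==

Converged values:
  [0] {}
  [1] {0}
  [2] {0,3}
  [3] {3}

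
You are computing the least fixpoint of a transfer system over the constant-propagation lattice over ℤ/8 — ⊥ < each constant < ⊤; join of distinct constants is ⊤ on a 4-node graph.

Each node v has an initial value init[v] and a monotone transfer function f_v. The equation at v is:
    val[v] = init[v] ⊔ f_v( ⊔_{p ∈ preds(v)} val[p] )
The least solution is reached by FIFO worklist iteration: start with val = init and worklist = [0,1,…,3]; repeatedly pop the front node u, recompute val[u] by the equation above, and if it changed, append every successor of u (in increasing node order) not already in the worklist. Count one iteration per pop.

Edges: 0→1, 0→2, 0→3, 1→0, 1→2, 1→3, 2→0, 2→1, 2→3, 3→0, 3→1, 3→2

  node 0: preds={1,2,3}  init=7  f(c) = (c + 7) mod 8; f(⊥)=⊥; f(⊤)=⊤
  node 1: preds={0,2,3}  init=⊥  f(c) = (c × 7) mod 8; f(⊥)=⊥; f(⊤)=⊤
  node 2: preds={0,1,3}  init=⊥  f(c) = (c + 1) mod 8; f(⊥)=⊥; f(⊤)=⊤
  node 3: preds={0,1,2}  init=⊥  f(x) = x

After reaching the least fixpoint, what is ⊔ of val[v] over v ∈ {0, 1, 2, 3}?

Worklist (9 pops):
  #1 pop 0: in=⊥ → 7 (no change)
  #2 pop 1: in=7 → 1 (was ⊥); enqueue [0]
  #3 pop 2: in=⊤ → ⊤ (was ⊥); enqueue [1]
  #4 pop 3: in=⊤ → ⊤ (was ⊥); enqueue [2]
  #5 pop 0: in=⊤ → ⊤ (was 7); enqueue [3]
  #6 pop 1: in=⊤ → ⊤ (was 1); enqueue [0]
  #7 pop 2: in=⊤ → ⊤ (no change)
  #8 pop 3: in=⊤ → ⊤ (no change)
  #9 pop 0: in=⊤ → ⊤ (no change)

Fixpoint:
  val[0] = ⊤
  val[1] = ⊤
  val[2] = ⊤
  val[3] = ⊤

⊤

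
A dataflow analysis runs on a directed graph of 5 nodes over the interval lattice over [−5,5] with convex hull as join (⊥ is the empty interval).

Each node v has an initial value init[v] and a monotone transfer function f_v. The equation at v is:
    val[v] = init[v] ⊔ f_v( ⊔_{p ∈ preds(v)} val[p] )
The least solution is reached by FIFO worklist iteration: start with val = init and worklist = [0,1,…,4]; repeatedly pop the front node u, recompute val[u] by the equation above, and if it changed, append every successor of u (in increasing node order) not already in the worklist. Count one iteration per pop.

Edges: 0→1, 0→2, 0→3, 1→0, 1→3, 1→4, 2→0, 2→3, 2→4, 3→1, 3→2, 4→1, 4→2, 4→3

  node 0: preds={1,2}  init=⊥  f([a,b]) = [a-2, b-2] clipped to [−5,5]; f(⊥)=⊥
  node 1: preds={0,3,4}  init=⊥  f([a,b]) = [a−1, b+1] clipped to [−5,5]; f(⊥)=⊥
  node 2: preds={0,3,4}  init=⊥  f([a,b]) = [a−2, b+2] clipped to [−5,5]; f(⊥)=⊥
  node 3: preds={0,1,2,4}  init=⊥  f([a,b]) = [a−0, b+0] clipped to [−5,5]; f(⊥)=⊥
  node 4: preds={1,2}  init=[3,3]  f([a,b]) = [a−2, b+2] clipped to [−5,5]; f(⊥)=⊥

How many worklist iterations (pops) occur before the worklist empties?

18

Iteration log — 18 steps:
  step 1. node 0  ⊔preds=⊥  new=⊥  stable
  step 2. node 1  ⊔preds=[3,3]  new=[2,4]  old=⊥  +wl: 0
  step 3. node 2  ⊔preds=[3,3]  new=[1,5]  old=⊥  +wl: 
  step 4. node 3  ⊔preds=[1,5]  new=[1,5]  old=⊥  +wl: 1,2
  step 5. node 4  ⊔preds=[1,5]  new=[-1,5]  old=[3,3]  +wl: 3
  step 6. node 0  ⊔preds=[1,5]  new=[-1,3]  old=⊥  +wl: 
  step 7. node 1  ⊔preds=[-1,5]  new=[-2,5]  old=[2,4]  +wl: 0,4
  step 8. node 2  ⊔preds=[-1,5]  new=[-3,5]  old=[1,5]  +wl: 
  step 9. node 3  ⊔preds=[-3,5]  new=[-3,5]  old=[1,5]  +wl: 1,2
  step 10. node 0  ⊔preds=[-3,5]  new=[-5,3]  old=[-1,3]  +wl: 3
  step 11. node 4  ⊔preds=[-3,5]  new=[-5,5]  old=[-1,5]  +wl: 
  step 12. node 1  ⊔preds=[-5,5]  new=[-5,5]  old=[-2,5]  +wl: 0,4
  step 13. node 2  ⊔preds=[-5,5]  new=[-5,5]  old=[-3,5]  +wl: 
  step 14. node 3  ⊔preds=[-5,5]  new=[-5,5]  old=[-3,5]  +wl: 1,2
  step 15. node 0  ⊔preds=[-5,5]  new=[-5,3]  stable
  step 16. node 4  ⊔preds=[-5,5]  new=[-5,5]  stable
  step 17. node 1  ⊔preds=[-5,5]  new=[-5,5]  stable
  step 18. node 2  ⊔preds=[-5,5]  new=[-5,5]  stable

Least fixpoint reached:
  node 0: [-5,3]
  node 1: [-5,5]
  node 2: [-5,5]
  node 3: [-5,5]
  node 4: [-5,5]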